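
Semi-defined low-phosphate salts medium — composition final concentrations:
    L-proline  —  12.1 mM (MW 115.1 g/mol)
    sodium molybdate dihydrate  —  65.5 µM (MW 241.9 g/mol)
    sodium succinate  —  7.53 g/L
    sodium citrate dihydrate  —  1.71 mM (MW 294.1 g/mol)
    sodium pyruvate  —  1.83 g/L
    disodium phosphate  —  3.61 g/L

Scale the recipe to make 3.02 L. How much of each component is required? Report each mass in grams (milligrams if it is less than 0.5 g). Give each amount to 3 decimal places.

L-proline 4.206 g; sodium molybdate dihydrate 47.850 mg; sodium succinate 22.741 g; sodium citrate dihydrate 1.519 g; sodium pyruvate 5.527 g; disodium phosphate 10.902 g

Scale factor relative to 1 L: 3.02.
L-proline: 12.1 mmol/L × 115.1 g/mol × 3.02 L ÷ 1000 = 4.206 g
sodium molybdate dihydrate: 65.5 µmol/L × 241.9 g/mol × 3.02 L ÷ 1000 = 47.850 mg
sodium succinate: 7.53 g/L × 3.02 L = 22.741 g
sodium citrate dihydrate: 1.71 mmol/L × 294.1 g/mol × 3.02 L ÷ 1000 = 1.519 g
sodium pyruvate: 1.83 g/L × 3.02 L = 5.527 g
disodium phosphate: 3.61 g/L × 3.02 L = 10.902 g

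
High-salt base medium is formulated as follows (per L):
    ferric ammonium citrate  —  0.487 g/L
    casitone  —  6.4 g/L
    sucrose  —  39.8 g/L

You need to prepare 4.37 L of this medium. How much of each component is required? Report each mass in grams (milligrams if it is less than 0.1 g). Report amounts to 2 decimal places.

Scale factor relative to 1 L: 4.37.
ferric ammonium citrate: 0.487 g/L × 4.37 L = 2.13 g
casitone: 6.4 g/L × 4.37 L = 27.97 g
sucrose: 39.8 g/L × 4.37 L = 173.93 g

ferric ammonium citrate 2.13 g; casitone 27.97 g; sucrose 173.93 g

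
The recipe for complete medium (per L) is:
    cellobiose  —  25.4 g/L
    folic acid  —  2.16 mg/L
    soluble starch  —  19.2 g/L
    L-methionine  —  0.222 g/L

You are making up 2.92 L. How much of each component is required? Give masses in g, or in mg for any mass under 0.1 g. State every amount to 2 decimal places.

Working volume: 2.92 L.
cellobiose: 25.4 g/L × 2.92 L = 74.17 g
folic acid: 2.16 mg/L × 2.92 L = 6.31 mg
soluble starch: 19.2 g/L × 2.92 L = 56.06 g
L-methionine: 0.222 g/L × 2.92 L = 0.65 g

cellobiose 74.17 g; folic acid 6.31 mg; soluble starch 56.06 g; L-methionine 0.65 g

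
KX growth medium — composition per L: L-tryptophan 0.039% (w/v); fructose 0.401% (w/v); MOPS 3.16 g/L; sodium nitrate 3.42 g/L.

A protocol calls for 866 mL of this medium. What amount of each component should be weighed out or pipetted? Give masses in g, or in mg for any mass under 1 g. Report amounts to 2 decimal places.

Target volume = 866 mL = 0.866 L.
L-tryptophan: 0.039 g per 100 mL × 866 mL ÷ 100 = 0.33774 g = 337.74 mg
fructose: 0.401 g per 100 mL × 866 mL ÷ 100 = 3.47 g
MOPS: 3.16 g/L × 0.866 L = 2.74 g
sodium nitrate: 3.42 g/L × 0.866 L = 2.96 g

L-tryptophan 337.74 mg; fructose 3.47 g; MOPS 2.74 g; sodium nitrate 2.96 g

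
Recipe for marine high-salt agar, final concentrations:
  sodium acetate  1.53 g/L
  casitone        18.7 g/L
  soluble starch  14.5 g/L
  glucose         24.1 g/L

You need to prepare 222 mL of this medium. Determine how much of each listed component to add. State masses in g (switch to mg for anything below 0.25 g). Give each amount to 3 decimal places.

Working volume: 222 mL = 0.222 L.
sodium acetate: 1.53 g/L × 0.222 L = 0.340 g
casitone: 18.7 g/L × 0.222 L = 4.151 g
soluble starch: 14.5 g/L × 0.222 L = 3.219 g
glucose: 24.1 g/L × 0.222 L = 5.350 g

sodium acetate 0.340 g; casitone 4.151 g; soluble starch 3.219 g; glucose 5.350 g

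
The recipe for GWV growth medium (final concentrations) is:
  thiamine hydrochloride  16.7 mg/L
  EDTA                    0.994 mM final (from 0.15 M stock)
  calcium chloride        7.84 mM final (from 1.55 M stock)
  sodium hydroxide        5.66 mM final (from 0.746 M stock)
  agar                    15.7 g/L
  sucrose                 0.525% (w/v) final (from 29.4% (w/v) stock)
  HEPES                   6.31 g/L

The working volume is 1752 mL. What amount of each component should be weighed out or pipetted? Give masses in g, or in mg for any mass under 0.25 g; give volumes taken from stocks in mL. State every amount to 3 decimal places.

Scale factor relative to 1 L: 1.752.
thiamine hydrochloride: 16.7 mg/L × 1.752 L = 29.258 mg
EDTA: V = C2·V2/C1 = 0.994 mM × 1752 mL ÷ 150 mM = 11.610 mL
calcium chloride: V = C2·V2/C1 = 7.84 mM × 1752 mL ÷ 1550 mM = 8.862 mL
sodium hydroxide: C1V1 = C2V2 → 5.66 mM × 1752 mL ÷ 746 mM = 13.293 mL
agar: 15.7 g/L × 1.752 L = 27.506 g
sucrose: V = C2·V2/C1 = 0.525% ÷ 29.4% × 1752 mL = 31.286 mL
HEPES: 6.31 g/L × 1.752 L = 11.055 g

thiamine hydrochloride 29.258 mg; EDTA 11.610 mL; calcium chloride 8.862 mL; sodium hydroxide 13.293 mL; agar 27.506 g; sucrose 31.286 mL; HEPES 11.055 g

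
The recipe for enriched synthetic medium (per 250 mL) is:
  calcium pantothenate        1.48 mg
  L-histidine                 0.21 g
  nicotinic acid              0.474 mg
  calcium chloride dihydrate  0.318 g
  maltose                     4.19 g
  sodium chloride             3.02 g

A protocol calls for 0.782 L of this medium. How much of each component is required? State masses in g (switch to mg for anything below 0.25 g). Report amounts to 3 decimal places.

Ratio of target to recipe volume: 782 / 250 = 3.128.
calcium pantothenate: 1.48 mg × (782 mL / 250 mL) = 4.629 mg
L-histidine: 0.21 g × (782 mL / 250 mL) = 0.657 g
nicotinic acid: 0.474 mg × (782 mL / 250 mL) = 1.483 mg
calcium chloride dihydrate: 0.318 g × (782 mL / 250 mL) = 0.995 g
maltose: 4.19 g × (782 mL / 250 mL) = 13.106 g
sodium chloride: 3.02 g × (782 mL / 250 mL) = 9.447 g

calcium pantothenate 4.629 mg; L-histidine 0.657 g; nicotinic acid 1.483 mg; calcium chloride dihydrate 0.995 g; maltose 13.106 g; sodium chloride 9.447 g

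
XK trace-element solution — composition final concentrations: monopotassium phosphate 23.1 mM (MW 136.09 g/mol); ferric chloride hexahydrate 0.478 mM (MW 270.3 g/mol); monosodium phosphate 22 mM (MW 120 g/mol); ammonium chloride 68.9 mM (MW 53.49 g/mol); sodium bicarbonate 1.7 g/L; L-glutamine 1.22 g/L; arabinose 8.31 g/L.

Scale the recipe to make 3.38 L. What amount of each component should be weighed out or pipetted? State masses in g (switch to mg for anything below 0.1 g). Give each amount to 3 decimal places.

monopotassium phosphate 10.626 g; ferric chloride hexahydrate 0.437 g; monosodium phosphate 8.923 g; ammonium chloride 12.457 g; sodium bicarbonate 5.746 g; L-glutamine 4.124 g; arabinose 28.088 g

Scale factor relative to 1 L: 3.38.
monopotassium phosphate: 23.1 mmol/L × 136.09 g/mol × 3.38 L ÷ 1000 = 10.626 g
ferric chloride hexahydrate: 0.478 mmol/L × 270.3 g/mol × 3.38 L ÷ 1000 = 0.437 g
monosodium phosphate: 22 mmol/L × 120 g/mol × 3.38 L ÷ 1000 = 8.923 g
ammonium chloride: 68.9 mmol/L × 53.49 g/mol × 3.38 L ÷ 1000 = 12.457 g
sodium bicarbonate: 1.7 g/L × 3.38 L = 5.746 g
L-glutamine: 1.22 g/L × 3.38 L = 4.124 g
arabinose: 8.31 g/L × 3.38 L = 28.088 g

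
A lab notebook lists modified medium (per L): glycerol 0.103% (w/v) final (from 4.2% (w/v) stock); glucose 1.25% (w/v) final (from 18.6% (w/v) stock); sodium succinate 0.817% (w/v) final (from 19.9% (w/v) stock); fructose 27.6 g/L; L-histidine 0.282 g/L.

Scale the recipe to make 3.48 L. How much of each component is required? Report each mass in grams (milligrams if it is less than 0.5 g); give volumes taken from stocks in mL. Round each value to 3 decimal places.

glycerol 85.343 mL; glucose 233.871 mL; sodium succinate 142.872 mL; fructose 96.048 g; L-histidine 0.981 g

Working volume: 3.48 L.
glycerol: C1V1 = C2V2 → 0.103% ÷ 4.2% × 3480 mL = 85.343 mL
glucose: V = C2·V2/C1 = 1.25% ÷ 18.6% × 3480 mL = 233.871 mL
sodium succinate: C1V1 = C2V2 → 0.817% ÷ 19.9% × 3480 mL = 142.872 mL
fructose: 27.6 g/L × 3.48 L = 96.048 g
L-histidine: 0.282 g/L × 3.48 L = 0.981 g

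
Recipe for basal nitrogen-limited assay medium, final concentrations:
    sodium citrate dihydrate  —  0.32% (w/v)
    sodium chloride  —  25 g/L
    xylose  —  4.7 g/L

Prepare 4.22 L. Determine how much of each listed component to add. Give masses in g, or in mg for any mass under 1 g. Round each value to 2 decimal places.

Scale factor relative to 1 L: 4.22.
sodium citrate dihydrate: 0.32 g per 100 mL × 4220 mL ÷ 100 = 13.50 g
sodium chloride: 25 g/L × 4.22 L = 105.50 g
xylose: 4.7 g/L × 4.22 L = 19.83 g

sodium citrate dihydrate 13.50 g; sodium chloride 105.50 g; xylose 19.83 g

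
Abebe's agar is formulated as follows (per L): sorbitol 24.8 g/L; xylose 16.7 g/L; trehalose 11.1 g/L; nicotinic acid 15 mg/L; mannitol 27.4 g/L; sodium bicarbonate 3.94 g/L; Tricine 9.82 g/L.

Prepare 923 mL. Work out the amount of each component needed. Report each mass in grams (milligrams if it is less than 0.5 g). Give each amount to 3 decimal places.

Scale factor relative to 1 L: 0.923.
sorbitol: 24.8 g/L × 0.923 L = 22.890 g
xylose: 16.7 g/L × 0.923 L = 15.414 g
trehalose: 11.1 g/L × 0.923 L = 10.245 g
nicotinic acid: 15 mg/L × 0.923 L = 13.845 mg
mannitol: 27.4 g/L × 0.923 L = 25.290 g
sodium bicarbonate: 3.94 g/L × 0.923 L = 3.637 g
Tricine: 9.82 g/L × 0.923 L = 9.064 g

sorbitol 22.890 g; xylose 15.414 g; trehalose 10.245 g; nicotinic acid 13.845 mg; mannitol 25.290 g; sodium bicarbonate 3.637 g; Tricine 9.064 g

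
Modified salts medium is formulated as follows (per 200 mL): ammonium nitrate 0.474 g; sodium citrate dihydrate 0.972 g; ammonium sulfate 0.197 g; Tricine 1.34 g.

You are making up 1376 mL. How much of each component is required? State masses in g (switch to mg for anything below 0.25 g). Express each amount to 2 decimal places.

ammonium nitrate 3.26 g; sodium citrate dihydrate 6.69 g; ammonium sulfate 1.36 g; Tricine 9.22 g

Scale factor = 1376 mL / 200 mL = 6.88.
ammonium nitrate: 0.474 g × (1376 mL / 200 mL) = 3.26 g
sodium citrate dihydrate: 0.972 g × (1376 mL / 200 mL) = 6.69 g
ammonium sulfate: 0.197 g × (1376 mL / 200 mL) = 1.36 g
Tricine: 1.34 g × (1376 mL / 200 mL) = 9.22 g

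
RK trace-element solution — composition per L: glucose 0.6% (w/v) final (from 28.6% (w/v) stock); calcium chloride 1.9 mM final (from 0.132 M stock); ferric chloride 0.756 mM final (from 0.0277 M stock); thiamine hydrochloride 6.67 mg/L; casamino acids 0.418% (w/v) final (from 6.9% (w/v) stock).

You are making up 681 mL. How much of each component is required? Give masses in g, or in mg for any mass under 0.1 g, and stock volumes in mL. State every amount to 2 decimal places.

glucose 14.29 mL; calcium chloride 9.80 mL; ferric chloride 18.59 mL; thiamine hydrochloride 4.54 mg; casamino acids 41.25 mL

Working volume: 681 mL = 0.681 L.
glucose: dilute stock: 0.6% ÷ 28.6% × 681 mL = 14.29 mL
calcium chloride: dilute stock: 1.9 mM × 681 mL ÷ 132 mM = 9.80 mL
ferric chloride: V = C2·V2/C1 = 0.756 mM × 681 mL ÷ 27.7 mM = 18.59 mL
thiamine hydrochloride: 6.67 mg/L × 0.681 L = 4.54 mg
casamino acids: dilute stock: 0.418% ÷ 6.9% × 681 mL = 41.25 mL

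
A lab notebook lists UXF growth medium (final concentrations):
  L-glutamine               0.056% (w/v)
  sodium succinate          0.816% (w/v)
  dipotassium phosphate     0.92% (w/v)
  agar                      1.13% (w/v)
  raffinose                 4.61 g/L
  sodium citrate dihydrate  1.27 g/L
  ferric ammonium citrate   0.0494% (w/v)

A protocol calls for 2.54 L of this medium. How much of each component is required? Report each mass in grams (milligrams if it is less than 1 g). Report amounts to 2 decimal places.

Working volume: 2.54 L.
L-glutamine: 0.056% w/v = 0.56 g/L → 0.56 × 2.54 L = 1.42 g
sodium succinate: 0.816% w/v = 8.16 g/L → 8.16 × 2.54 L = 20.73 g
dipotassium phosphate: 0.92 g per 100 mL × 2540 mL ÷ 100 = 23.37 g
agar: 1.13% w/v = 11.3 g/L → 11.3 × 2.54 L = 28.70 g
raffinose: 4.61 g/L × 2.54 L = 11.71 g
sodium citrate dihydrate: 1.27 g/L × 2.54 L = 3.23 g
ferric ammonium citrate: 0.0494% w/v = 0.494 g/L → 0.494 × 2.54 L = 1.25 g

L-glutamine 1.42 g; sodium succinate 20.73 g; dipotassium phosphate 23.37 g; agar 28.70 g; raffinose 11.71 g; sodium citrate dihydrate 3.23 g; ferric ammonium citrate 1.25 g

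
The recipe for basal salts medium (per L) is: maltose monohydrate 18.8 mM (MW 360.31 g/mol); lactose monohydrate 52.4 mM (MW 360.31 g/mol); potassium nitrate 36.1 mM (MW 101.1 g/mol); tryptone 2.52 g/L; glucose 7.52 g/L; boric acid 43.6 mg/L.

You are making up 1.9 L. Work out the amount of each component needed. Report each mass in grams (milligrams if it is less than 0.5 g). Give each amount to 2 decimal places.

maltose monohydrate 12.87 g; lactose monohydrate 35.87 g; potassium nitrate 6.93 g; tryptone 4.79 g; glucose 14.29 g; boric acid 82.84 mg

Scale factor relative to 1 L: 1.9.
maltose monohydrate: 18.8 mmol/L × 360.31 g/mol × 1.9 L ÷ 1000 = 12.87 g
lactose monohydrate: 52.4 mmol/L × 360.31 g/mol × 1.9 L ÷ 1000 = 35.87 g
potassium nitrate: 36.1 mmol/L × 101.1 g/mol × 1.9 L ÷ 1000 = 6.93 g
tryptone: 2.52 g/L × 1.9 L = 4.79 g
glucose: 7.52 g/L × 1.9 L = 14.29 g
boric acid: 43.6 mg/L × 1.9 L = 82.84 mg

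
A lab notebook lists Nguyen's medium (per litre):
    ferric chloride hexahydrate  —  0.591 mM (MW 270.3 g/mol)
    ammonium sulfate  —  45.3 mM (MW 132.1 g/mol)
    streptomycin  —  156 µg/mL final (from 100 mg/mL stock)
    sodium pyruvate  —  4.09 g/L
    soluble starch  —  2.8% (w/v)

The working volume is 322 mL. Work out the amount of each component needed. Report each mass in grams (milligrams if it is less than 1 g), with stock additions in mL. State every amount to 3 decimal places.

ferric chloride hexahydrate 51.439 mg; ammonium sulfate 1.927 g; streptomycin 0.502 mL; sodium pyruvate 1.317 g; soluble starch 9.016 g

Working volume: 322 mL = 0.322 L.
ferric chloride hexahydrate: 0.591 mmol/L × 270.3 mg/mmol × 0.322 L = 51.439 mg
ammonium sulfate: 45.3 mmol/L × 132.1 g/mol × 0.322 L ÷ 1000 = 1.927 g
streptomycin: V = C2·V2/C1 = 156 µg/mL × 322 mL ÷ 100000 µg/mL = 0.502 mL
sodium pyruvate: 4.09 g/L × 0.322 L = 1.317 g
soluble starch: 2.8% w/v = 28 g/L → 28 × 0.322 L = 9.016 g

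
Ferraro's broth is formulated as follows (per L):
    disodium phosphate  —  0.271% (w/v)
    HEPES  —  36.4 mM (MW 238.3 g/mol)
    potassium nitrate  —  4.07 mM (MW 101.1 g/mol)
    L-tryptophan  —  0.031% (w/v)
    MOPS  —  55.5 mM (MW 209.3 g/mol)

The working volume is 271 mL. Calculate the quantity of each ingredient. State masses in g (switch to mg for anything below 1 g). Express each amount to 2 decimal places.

Working volume: 271 mL = 0.271 L.
disodium phosphate: 0.271% w/v = 2.71 g/L → 2.71 × 0.271 L = 0.73441 g = 734.41 mg
HEPES: 36.4 mmol/L × 238.3 g/mol × 0.271 L ÷ 1000 = 2.35 g
potassium nitrate: 4.07 mmol/L × 101.1 mg/mmol × 0.271 L = 111.51 mg
L-tryptophan: 0.031 g per 100 mL × 271 mL ÷ 100 = 0.08401 g = 84.01 mg
MOPS: 55.5 mmol/L × 209.3 g/mol × 0.271 L ÷ 1000 = 3.15 g

disodium phosphate 734.41 mg; HEPES 2.35 g; potassium nitrate 111.51 mg; L-tryptophan 84.01 mg; MOPS 3.15 g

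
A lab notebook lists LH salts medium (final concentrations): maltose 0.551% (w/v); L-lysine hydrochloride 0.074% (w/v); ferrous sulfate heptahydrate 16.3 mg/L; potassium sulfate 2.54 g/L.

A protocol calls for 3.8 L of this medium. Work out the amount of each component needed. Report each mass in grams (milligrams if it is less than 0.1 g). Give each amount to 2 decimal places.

Scale factor relative to 1 L: 3.8.
maltose: 0.551% w/v = 5.51 g/L → 5.51 × 3.8 L = 20.94 g
L-lysine hydrochloride: 0.074 g per 100 mL × 3800 mL ÷ 100 = 2.81 g
ferrous sulfate heptahydrate: 16.3 mg/L × 3.8 L = 61.94 mg
potassium sulfate: 2.54 g/L × 3.8 L = 9.65 g

maltose 20.94 g; L-lysine hydrochloride 2.81 g; ferrous sulfate heptahydrate 61.94 mg; potassium sulfate 9.65 g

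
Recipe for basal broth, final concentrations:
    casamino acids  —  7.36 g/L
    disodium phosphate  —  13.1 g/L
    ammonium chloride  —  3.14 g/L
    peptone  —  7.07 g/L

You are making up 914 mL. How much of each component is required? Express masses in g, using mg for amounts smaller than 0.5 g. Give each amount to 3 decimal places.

Working volume: 914 mL = 0.914 L.
casamino acids: 7.36 g/L × 0.914 L = 6.727 g
disodium phosphate: 13.1 g/L × 0.914 L = 11.973 g
ammonium chloride: 3.14 g/L × 0.914 L = 2.870 g
peptone: 7.07 g/L × 0.914 L = 6.462 g

casamino acids 6.727 g; disodium phosphate 11.973 g; ammonium chloride 2.870 g; peptone 6.462 g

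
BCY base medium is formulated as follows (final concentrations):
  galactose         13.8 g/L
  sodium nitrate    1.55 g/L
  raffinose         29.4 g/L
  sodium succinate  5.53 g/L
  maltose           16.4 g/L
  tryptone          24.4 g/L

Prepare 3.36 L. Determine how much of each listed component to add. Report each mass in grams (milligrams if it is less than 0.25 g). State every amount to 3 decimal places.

Scale factor relative to 1 L: 3.36.
galactose: 13.8 g/L × 3.36 L = 46.368 g
sodium nitrate: 1.55 g/L × 3.36 L = 5.208 g
raffinose: 29.4 g/L × 3.36 L = 98.784 g
sodium succinate: 5.53 g/L × 3.36 L = 18.581 g
maltose: 16.4 g/L × 3.36 L = 55.104 g
tryptone: 24.4 g/L × 3.36 L = 81.984 g

galactose 46.368 g; sodium nitrate 5.208 g; raffinose 98.784 g; sodium succinate 18.581 g; maltose 55.104 g; tryptone 81.984 g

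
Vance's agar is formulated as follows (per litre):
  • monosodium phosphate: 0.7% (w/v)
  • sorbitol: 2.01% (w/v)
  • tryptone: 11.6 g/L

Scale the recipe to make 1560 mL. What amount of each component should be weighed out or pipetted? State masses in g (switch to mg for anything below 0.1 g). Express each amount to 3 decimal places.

Scale factor relative to 1 L: 1.56.
monosodium phosphate: 0.7 g per 100 mL × 1560 mL ÷ 100 = 10.920 g
sorbitol: 2.01 g per 100 mL × 1560 mL ÷ 100 = 31.356 g
tryptone: 11.6 g/L × 1.56 L = 18.096 g

monosodium phosphate 10.920 g; sorbitol 31.356 g; tryptone 18.096 g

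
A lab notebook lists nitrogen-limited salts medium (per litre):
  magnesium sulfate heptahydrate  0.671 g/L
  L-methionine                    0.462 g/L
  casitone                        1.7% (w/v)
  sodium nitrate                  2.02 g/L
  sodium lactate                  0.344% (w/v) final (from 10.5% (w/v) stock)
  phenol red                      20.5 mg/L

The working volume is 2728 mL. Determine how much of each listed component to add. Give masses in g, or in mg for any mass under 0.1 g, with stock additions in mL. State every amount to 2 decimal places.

magnesium sulfate heptahydrate 1.83 g; L-methionine 1.26 g; casitone 46.38 g; sodium nitrate 5.51 g; sodium lactate 89.37 mL; phenol red 55.92 mg

Scale factor relative to 1 L: 2.728.
magnesium sulfate heptahydrate: 0.671 g/L × 2.728 L = 1.83 g
L-methionine: 0.462 g/L × 2.728 L = 1.26 g
casitone: 1.7% w/v = 17 g/L → 17 × 2.728 L = 46.38 g
sodium nitrate: 2.02 g/L × 2.728 L = 5.51 g
sodium lactate: dilute stock: 0.344% ÷ 10.5% × 2728 mL = 89.37 mL
phenol red: 20.5 mg/L × 2.728 L = 55.92 mg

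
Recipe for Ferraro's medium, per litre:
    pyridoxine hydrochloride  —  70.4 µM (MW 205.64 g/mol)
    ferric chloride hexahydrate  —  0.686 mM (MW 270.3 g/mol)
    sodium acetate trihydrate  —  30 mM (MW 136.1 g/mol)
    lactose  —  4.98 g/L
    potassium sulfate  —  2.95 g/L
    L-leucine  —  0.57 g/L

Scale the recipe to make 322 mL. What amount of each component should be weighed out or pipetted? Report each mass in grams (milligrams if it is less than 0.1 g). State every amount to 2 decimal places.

Working volume: 322 mL = 0.322 L.
pyridoxine hydrochloride: 70.4 µmol/L × 205.64 g/mol × 0.322 L ÷ 1000 = 4.66 mg
ferric chloride hexahydrate: 0.686 mmol/L × 270.3 mg/mmol × 0.322 L = 59.71 mg
sodium acetate trihydrate: 30 mmol/L × 136.1 g/mol × 0.322 L ÷ 1000 = 1.31 g
lactose: 4.98 g/L × 0.322 L = 1.60 g
potassium sulfate: 2.95 g/L × 0.322 L = 0.95 g
L-leucine: 0.57 g/L × 0.322 L = 0.18 g

pyridoxine hydrochloride 4.66 mg; ferric chloride hexahydrate 59.71 mg; sodium acetate trihydrate 1.31 g; lactose 1.60 g; potassium sulfate 0.95 g; L-leucine 0.18 g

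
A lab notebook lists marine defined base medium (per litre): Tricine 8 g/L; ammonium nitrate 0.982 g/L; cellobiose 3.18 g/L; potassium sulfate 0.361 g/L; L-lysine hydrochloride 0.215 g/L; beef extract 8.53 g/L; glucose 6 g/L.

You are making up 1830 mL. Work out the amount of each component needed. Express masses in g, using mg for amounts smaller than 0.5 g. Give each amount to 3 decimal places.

Tricine 14.640 g; ammonium nitrate 1.797 g; cellobiose 5.819 g; potassium sulfate 0.661 g; L-lysine hydrochloride 393.450 mg; beef extract 15.610 g; glucose 10.980 g

Working volume: 1830 mL = 1.83 L.
Tricine: 8 g/L × 1.83 L = 14.640 g
ammonium nitrate: 0.982 g/L × 1.83 L = 1.797 g
cellobiose: 3.18 g/L × 1.83 L = 5.819 g
potassium sulfate: 0.361 g/L × 1.83 L = 0.661 g
L-lysine hydrochloride: 0.215 g/L × 1.83 L = 0.39345 g = 393.450 mg
beef extract: 8.53 g/L × 1.83 L = 15.610 g
glucose: 6 g/L × 1.83 L = 10.980 g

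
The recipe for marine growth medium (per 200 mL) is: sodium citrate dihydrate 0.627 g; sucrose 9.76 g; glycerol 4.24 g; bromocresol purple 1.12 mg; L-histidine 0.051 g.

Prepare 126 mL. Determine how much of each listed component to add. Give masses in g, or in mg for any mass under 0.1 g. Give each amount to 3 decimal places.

sodium citrate dihydrate 0.395 g; sucrose 6.149 g; glycerol 2.671 g; bromocresol purple 0.706 mg; L-histidine 32.130 mg

Scale factor = 126 mL / 200 mL = 0.63.
sodium citrate dihydrate: 0.627 g × (126 mL / 200 mL) = 0.395 g
sucrose: 9.76 g × (126 mL / 200 mL) = 6.149 g
glycerol: 4.24 g × (126 mL / 200 mL) = 2.671 g
bromocresol purple: 1.12 mg × (126 mL / 200 mL) = 0.706 mg
L-histidine: 0.051 g × (126 mL / 200 mL) = 0.03213 g = 32.130 mg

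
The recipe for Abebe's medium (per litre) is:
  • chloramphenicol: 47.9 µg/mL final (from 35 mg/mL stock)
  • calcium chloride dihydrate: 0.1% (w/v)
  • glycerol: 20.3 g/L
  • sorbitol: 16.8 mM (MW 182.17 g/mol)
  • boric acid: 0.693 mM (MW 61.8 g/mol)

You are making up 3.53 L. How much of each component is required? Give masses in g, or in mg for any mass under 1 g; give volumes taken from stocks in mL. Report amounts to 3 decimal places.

Scale factor relative to 1 L: 3.53.
chloramphenicol: V = C2·V2/C1 = 47.9 µg/mL × 3530 mL ÷ 35000 µg/mL = 4.831 mL
calcium chloride dihydrate: 0.1% w/v = 1 g/L → 1 × 3.53 L = 3.530 g
glycerol: 20.3 g/L × 3.53 L = 71.659 g
sorbitol: 16.8 mmol/L × 182.17 g/mol × 3.53 L ÷ 1000 = 10.803 g
boric acid: 0.693 mmol/L × 61.8 mg/mmol × 3.53 L = 151.181 mg

chloramphenicol 4.831 mL; calcium chloride dihydrate 3.530 g; glycerol 71.659 g; sorbitol 10.803 g; boric acid 151.181 mg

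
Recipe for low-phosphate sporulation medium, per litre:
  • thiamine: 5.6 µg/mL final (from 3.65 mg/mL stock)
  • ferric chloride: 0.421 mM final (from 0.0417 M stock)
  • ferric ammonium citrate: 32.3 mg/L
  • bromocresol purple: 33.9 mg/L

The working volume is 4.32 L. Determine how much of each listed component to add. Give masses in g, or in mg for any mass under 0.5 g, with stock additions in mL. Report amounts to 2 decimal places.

thiamine 6.63 mL; ferric chloride 43.61 mL; ferric ammonium citrate 139.54 mg; bromocresol purple 146.45 mg

Scale factor relative to 1 L: 4.32.
thiamine: dilute stock: 5.6 µg/mL × 4320 mL ÷ 3650 µg/mL = 6.63 mL
ferric chloride: C1V1 = C2V2 → 0.421 mM × 4320 mL ÷ 41.7 mM = 43.61 mL
ferric ammonium citrate: 32.3 mg/L × 4.32 L = 139.54 mg
bromocresol purple: 33.9 mg/L × 4.32 L = 146.45 mg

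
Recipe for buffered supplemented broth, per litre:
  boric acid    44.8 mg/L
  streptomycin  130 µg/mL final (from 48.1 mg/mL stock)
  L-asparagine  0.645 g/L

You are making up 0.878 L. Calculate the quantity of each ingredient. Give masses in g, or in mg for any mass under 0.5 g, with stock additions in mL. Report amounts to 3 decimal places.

boric acid 39.334 mg; streptomycin 2.373 mL; L-asparagine 0.566 g

Working volume: 0.878 L.
boric acid: 44.8 mg/L × 0.878 L = 39.334 mg
streptomycin: dilute stock: 130 µg/mL × 878 mL ÷ 48100 µg/mL = 2.373 mL
L-asparagine: 0.645 g/L × 0.878 L = 0.566 g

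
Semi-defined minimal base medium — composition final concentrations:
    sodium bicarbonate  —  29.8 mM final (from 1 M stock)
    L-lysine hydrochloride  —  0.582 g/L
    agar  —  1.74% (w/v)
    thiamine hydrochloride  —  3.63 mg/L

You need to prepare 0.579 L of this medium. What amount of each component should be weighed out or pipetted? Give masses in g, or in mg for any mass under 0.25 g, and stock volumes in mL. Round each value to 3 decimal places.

Working volume: 0.579 L.
sodium bicarbonate: dilute stock: 29.8 mM × 579 mL ÷ 1000 mM = 17.254 mL
L-lysine hydrochloride: 0.582 g/L × 0.579 L = 0.337 g
agar: 1.74 g per 100 mL × 579 mL ÷ 100 = 10.075 g
thiamine hydrochloride: 3.63 mg/L × 0.579 L = 2.102 mg

sodium bicarbonate 17.254 mL; L-lysine hydrochloride 0.337 g; agar 10.075 g; thiamine hydrochloride 2.102 mg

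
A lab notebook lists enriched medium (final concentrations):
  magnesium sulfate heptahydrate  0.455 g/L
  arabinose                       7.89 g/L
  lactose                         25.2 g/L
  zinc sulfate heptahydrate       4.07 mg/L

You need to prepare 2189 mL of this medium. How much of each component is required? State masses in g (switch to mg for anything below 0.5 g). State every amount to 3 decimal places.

magnesium sulfate heptahydrate 0.996 g; arabinose 17.271 g; lactose 55.163 g; zinc sulfate heptahydrate 8.909 mg

Scale factor relative to 1 L: 2.189.
magnesium sulfate heptahydrate: 0.455 g/L × 2.189 L = 0.996 g
arabinose: 7.89 g/L × 2.189 L = 17.271 g
lactose: 25.2 g/L × 2.189 L = 55.163 g
zinc sulfate heptahydrate: 4.07 mg/L × 2.189 L = 8.909 mg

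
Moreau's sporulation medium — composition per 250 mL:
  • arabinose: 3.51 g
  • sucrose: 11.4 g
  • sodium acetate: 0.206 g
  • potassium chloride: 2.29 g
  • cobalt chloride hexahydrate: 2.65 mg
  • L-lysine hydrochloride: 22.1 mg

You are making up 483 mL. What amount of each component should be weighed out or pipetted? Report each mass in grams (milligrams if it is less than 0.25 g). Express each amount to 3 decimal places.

Ratio of target to recipe volume: 483 / 250 = 1.932.
arabinose: 3.51 g × (483 mL / 250 mL) = 6.781 g
sucrose: 11.4 g × (483 mL / 250 mL) = 22.025 g
sodium acetate: 0.206 g × (483 mL / 250 mL) = 0.398 g
potassium chloride: 2.29 g × (483 mL / 250 mL) = 4.424 g
cobalt chloride hexahydrate: 2.65 mg × (483 mL / 250 mL) = 5.120 mg
L-lysine hydrochloride: 22.1 mg × (483 mL / 250 mL) = 42.697 mg

arabinose 6.781 g; sucrose 22.025 g; sodium acetate 0.398 g; potassium chloride 4.424 g; cobalt chloride hexahydrate 5.120 mg; L-lysine hydrochloride 42.697 mg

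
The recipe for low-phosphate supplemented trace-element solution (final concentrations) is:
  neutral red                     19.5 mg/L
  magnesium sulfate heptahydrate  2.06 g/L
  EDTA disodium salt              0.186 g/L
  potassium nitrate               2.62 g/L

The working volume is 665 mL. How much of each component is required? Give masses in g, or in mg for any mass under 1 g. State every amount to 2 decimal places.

Working volume: 665 mL = 0.665 L.
neutral red: 19.5 mg/L × 0.665 L = 12.97 mg
magnesium sulfate heptahydrate: 2.06 g/L × 0.665 L = 1.37 g
EDTA disodium salt: 0.186 g/L × 0.665 L = 0.12369 g = 123.69 mg
potassium nitrate: 2.62 g/L × 0.665 L = 1.74 g

neutral red 12.97 mg; magnesium sulfate heptahydrate 1.37 g; EDTA disodium salt 123.69 mg; potassium nitrate 1.74 g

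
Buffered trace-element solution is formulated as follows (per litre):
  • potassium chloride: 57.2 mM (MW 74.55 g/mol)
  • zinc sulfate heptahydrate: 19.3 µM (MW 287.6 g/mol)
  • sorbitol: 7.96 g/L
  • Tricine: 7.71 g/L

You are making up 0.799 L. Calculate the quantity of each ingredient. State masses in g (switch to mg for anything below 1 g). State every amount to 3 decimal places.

Working volume: 0.799 L.
potassium chloride: 57.2 mmol/L × 74.55 g/mol × 0.799 L ÷ 1000 = 3.407 g
zinc sulfate heptahydrate: 19.3 µmol/L × 287.6 g/mol × 0.799 L ÷ 1000 = 4.435 mg
sorbitol: 7.96 g/L × 0.799 L = 6.360 g
Tricine: 7.71 g/L × 0.799 L = 6.160 g

potassium chloride 3.407 g; zinc sulfate heptahydrate 4.435 mg; sorbitol 6.360 g; Tricine 6.160 g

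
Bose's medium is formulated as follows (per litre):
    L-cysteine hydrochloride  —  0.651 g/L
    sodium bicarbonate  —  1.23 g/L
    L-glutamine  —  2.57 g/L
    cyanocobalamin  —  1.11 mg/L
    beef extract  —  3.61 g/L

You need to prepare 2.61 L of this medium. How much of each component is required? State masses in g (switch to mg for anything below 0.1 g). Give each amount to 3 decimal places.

Working volume: 2.61 L.
L-cysteine hydrochloride: 0.651 g/L × 2.61 L = 1.699 g
sodium bicarbonate: 1.23 g/L × 2.61 L = 3.210 g
L-glutamine: 2.57 g/L × 2.61 L = 6.708 g
cyanocobalamin: 1.11 mg/L × 2.61 L = 2.897 mg
beef extract: 3.61 g/L × 2.61 L = 9.422 g

L-cysteine hydrochloride 1.699 g; sodium bicarbonate 3.210 g; L-glutamine 6.708 g; cyanocobalamin 2.897 mg; beef extract 9.422 g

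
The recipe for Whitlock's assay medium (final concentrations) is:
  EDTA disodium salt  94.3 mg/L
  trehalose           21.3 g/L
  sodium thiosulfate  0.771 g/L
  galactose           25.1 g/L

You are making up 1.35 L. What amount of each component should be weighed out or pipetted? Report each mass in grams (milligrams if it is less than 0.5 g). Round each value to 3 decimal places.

Scale factor relative to 1 L: 1.35.
EDTA disodium salt: 94.3 mg/L × 1.35 L = 127.305 mg
trehalose: 21.3 g/L × 1.35 L = 28.755 g
sodium thiosulfate: 0.771 g/L × 1.35 L = 1.041 g
galactose: 25.1 g/L × 1.35 L = 33.885 g

EDTA disodium salt 127.305 mg; trehalose 28.755 g; sodium thiosulfate 1.041 g; galactose 33.885 g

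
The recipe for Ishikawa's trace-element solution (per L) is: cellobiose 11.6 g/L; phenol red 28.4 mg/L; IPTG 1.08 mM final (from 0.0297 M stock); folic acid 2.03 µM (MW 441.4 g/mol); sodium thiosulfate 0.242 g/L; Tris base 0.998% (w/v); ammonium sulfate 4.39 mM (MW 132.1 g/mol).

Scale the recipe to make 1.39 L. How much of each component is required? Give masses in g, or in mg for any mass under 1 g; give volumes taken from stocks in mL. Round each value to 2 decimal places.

Working volume: 1.39 L.
cellobiose: 11.6 g/L × 1.39 L = 16.12 g
phenol red: 28.4 mg/L × 1.39 L = 39.48 mg
IPTG: dilute stock: 1.08 mM × 1390 mL ÷ 29.7 mM = 50.55 mL
folic acid: 2.03 µmol/L × 441.4 g/mol × 1.39 L ÷ 1000 = 1.25 mg
sodium thiosulfate: 0.242 g/L × 1.39 L = 0.33638 g = 336.38 mg
Tris base: 0.998 g per 100 mL × 1390 mL ÷ 100 = 13.87 g
ammonium sulfate: 4.39 mmol/L × 132.1 mg/mmol × 1.39 L = 806.09 mg

cellobiose 16.12 g; phenol red 39.48 mg; IPTG 50.55 mL; folic acid 1.25 mg; sodium thiosulfate 336.38 mg; Tris base 13.87 g; ammonium sulfate 806.09 mg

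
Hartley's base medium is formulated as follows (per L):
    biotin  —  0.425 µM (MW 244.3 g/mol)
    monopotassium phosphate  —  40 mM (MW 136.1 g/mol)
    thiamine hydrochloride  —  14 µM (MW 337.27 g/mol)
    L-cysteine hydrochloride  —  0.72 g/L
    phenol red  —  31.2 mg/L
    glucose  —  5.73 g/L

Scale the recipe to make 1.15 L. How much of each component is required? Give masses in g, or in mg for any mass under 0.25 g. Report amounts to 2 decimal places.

biotin 0.12 mg; monopotassium phosphate 6.26 g; thiamine hydrochloride 5.43 mg; L-cysteine hydrochloride 0.83 g; phenol red 35.88 mg; glucose 6.59 g

Working volume: 1.15 L.
biotin: 0.425 µmol/L × 244.3 g/mol × 1.15 L ÷ 1000 = 0.12 mg
monopotassium phosphate: 40 mmol/L × 136.1 g/mol × 1.15 L ÷ 1000 = 6.26 g
thiamine hydrochloride: 14 µmol/L × 337.27 g/mol × 1.15 L ÷ 1000 = 5.43 mg
L-cysteine hydrochloride: 0.72 g/L × 1.15 L = 0.83 g
phenol red: 31.2 mg/L × 1.15 L = 35.88 mg
glucose: 5.73 g/L × 1.15 L = 6.59 g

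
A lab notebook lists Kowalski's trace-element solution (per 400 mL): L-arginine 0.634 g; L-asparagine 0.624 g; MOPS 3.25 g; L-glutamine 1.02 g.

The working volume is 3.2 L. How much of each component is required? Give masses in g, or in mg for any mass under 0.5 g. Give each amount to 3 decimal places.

Ratio of target to recipe volume: 3200 / 400 = 8.
L-arginine: 0.634 g × (3200 mL / 400 mL) = 5.072 g
L-asparagine: 0.624 g × (3200 mL / 400 mL) = 4.992 g
MOPS: 3.25 g × (3200 mL / 400 mL) = 26.000 g
L-glutamine: 1.02 g × (3200 mL / 400 mL) = 8.160 g

L-arginine 5.072 g; L-asparagine 4.992 g; MOPS 26.000 g; L-glutamine 8.160 g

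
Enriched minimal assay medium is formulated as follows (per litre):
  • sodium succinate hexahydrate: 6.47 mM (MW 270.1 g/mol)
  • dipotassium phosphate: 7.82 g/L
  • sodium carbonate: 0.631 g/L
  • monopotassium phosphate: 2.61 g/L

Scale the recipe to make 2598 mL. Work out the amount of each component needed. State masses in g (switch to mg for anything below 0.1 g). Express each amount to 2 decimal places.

Target volume = 2598 mL = 2.598 L.
sodium succinate hexahydrate: 6.47 mmol/L × 270.1 g/mol × 2.598 L ÷ 1000 = 4.54 g
dipotassium phosphate: 7.82 g/L × 2.598 L = 20.32 g
sodium carbonate: 0.631 g/L × 2.598 L = 1.64 g
monopotassium phosphate: 2.61 g/L × 2.598 L = 6.78 g

sodium succinate hexahydrate 4.54 g; dipotassium phosphate 20.32 g; sodium carbonate 1.64 g; monopotassium phosphate 6.78 g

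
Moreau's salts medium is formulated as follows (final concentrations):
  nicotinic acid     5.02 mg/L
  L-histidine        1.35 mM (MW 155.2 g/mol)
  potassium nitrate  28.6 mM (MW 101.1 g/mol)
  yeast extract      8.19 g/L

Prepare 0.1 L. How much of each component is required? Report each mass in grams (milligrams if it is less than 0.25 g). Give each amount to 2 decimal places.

nicotinic acid 0.50 mg; L-histidine 20.95 mg; potassium nitrate 0.29 g; yeast extract 0.82 g

Working volume: 0.1 L.
nicotinic acid: 5.02 mg/L × 0.1 L = 0.50 mg
L-histidine: 1.35 mmol/L × 155.2 mg/mmol × 0.1 L = 20.95 mg
potassium nitrate: 28.6 mmol/L × 101.1 g/mol × 0.1 L ÷ 1000 = 0.29 g
yeast extract: 8.19 g/L × 0.1 L = 0.82 g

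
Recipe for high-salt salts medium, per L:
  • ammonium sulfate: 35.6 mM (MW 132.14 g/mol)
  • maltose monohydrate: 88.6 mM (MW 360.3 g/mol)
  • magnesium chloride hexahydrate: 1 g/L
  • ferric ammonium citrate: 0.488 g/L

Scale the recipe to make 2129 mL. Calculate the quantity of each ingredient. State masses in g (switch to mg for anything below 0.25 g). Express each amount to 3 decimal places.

ammonium sulfate 10.015 g; maltose monohydrate 67.963 g; magnesium chloride hexahydrate 2.129 g; ferric ammonium citrate 1.039 g

Working volume: 2129 mL = 2.129 L.
ammonium sulfate: 35.6 mmol/L × 132.14 g/mol × 2.129 L ÷ 1000 = 10.015 g
maltose monohydrate: 88.6 mmol/L × 360.3 g/mol × 2.129 L ÷ 1000 = 67.963 g
magnesium chloride hexahydrate: 1 g/L × 2.129 L = 2.129 g
ferric ammonium citrate: 0.488 g/L × 2.129 L = 1.039 g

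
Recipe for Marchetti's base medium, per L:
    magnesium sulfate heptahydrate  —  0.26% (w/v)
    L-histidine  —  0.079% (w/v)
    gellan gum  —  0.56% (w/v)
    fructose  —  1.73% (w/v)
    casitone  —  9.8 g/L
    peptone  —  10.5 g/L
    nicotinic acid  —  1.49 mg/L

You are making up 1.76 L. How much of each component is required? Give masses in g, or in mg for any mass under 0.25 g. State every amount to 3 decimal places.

Working volume: 1.76 L.
magnesium sulfate heptahydrate: 0.26 g per 100 mL × 1760 mL ÷ 100 = 4.576 g
L-histidine: 0.079% w/v = 0.79 g/L → 0.79 × 1.76 L = 1.390 g
gellan gum: 0.56% w/v = 5.6 g/L → 5.6 × 1.76 L = 9.856 g
fructose: 1.73% w/v = 17.3 g/L → 17.3 × 1.76 L = 30.448 g
casitone: 9.8 g/L × 1.76 L = 17.248 g
peptone: 10.5 g/L × 1.76 L = 18.480 g
nicotinic acid: 1.49 mg/L × 1.76 L = 2.622 mg

magnesium sulfate heptahydrate 4.576 g; L-histidine 1.390 g; gellan gum 9.856 g; fructose 30.448 g; casitone 17.248 g; peptone 18.480 g; nicotinic acid 2.622 mg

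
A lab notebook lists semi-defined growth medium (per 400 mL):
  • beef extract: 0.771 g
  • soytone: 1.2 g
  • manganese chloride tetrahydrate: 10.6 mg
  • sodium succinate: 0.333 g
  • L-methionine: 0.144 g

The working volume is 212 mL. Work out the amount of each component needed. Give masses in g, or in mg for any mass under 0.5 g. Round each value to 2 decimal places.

beef extract 408.63 mg; soytone 0.64 g; manganese chloride tetrahydrate 5.62 mg; sodium succinate 176.49 mg; L-methionine 76.32 mg

Ratio of target to recipe volume: 212 / 400 = 0.53.
beef extract: 0.771 g × (212 mL / 400 mL) = 0.40863 g = 408.63 mg
soytone: 1.2 g × (212 mL / 400 mL) = 0.64 g
manganese chloride tetrahydrate: 10.6 mg × (212 mL / 400 mL) = 5.62 mg
sodium succinate: 0.333 g × (212 mL / 400 mL) = 0.17649 g = 176.49 mg
L-methionine: 0.144 g × (212 mL / 400 mL) = 0.07632 g = 76.32 mg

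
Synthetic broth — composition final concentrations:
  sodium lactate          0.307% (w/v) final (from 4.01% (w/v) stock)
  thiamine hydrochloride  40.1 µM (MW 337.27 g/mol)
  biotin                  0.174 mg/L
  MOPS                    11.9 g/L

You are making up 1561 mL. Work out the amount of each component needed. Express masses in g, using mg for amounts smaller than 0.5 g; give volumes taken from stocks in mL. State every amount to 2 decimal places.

Scale factor relative to 1 L: 1.561.
sodium lactate: C1V1 = C2V2 → 0.307% ÷ 4.01% × 1561 mL = 119.51 mL
thiamine hydrochloride: 40.1 µmol/L × 337.27 g/mol × 1.561 L ÷ 1000 = 21.11 mg
biotin: 0.174 mg/L × 1.561 L = 0.27 mg
MOPS: 11.9 g/L × 1.561 L = 18.58 g

sodium lactate 119.51 mL; thiamine hydrochloride 21.11 mg; biotin 0.27 mg; MOPS 18.58 g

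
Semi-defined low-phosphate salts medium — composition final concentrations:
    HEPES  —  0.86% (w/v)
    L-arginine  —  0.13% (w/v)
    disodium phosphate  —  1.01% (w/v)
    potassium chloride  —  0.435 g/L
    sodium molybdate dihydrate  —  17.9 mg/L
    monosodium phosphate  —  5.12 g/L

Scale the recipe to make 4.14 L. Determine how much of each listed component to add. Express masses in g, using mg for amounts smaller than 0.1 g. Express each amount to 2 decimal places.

HEPES 35.60 g; L-arginine 5.38 g; disodium phosphate 41.81 g; potassium chloride 1.80 g; sodium molybdate dihydrate 74.11 mg; monosodium phosphate 21.20 g

Working volume: 4.14 L.
HEPES: 0.86 g per 100 mL × 4140 mL ÷ 100 = 35.60 g
L-arginine: 0.13 g per 100 mL × 4140 mL ÷ 100 = 5.38 g
disodium phosphate: 1.01% w/v = 10.1 g/L → 10.1 × 4.14 L = 41.81 g
potassium chloride: 0.435 g/L × 4.14 L = 1.80 g
sodium molybdate dihydrate: 17.9 mg/L × 4.14 L = 74.11 mg
monosodium phosphate: 5.12 g/L × 4.14 L = 21.20 g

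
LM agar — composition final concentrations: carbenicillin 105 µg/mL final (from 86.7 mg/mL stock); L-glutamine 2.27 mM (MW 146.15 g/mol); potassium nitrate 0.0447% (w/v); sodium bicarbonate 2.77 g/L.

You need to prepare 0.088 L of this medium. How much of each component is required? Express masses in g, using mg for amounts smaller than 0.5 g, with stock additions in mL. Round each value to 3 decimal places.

Working volume: 0.088 L.
carbenicillin: dilute stock: 105 µg/mL × 88 mL ÷ 86700 µg/mL = 0.107 mL
L-glutamine: 2.27 mmol/L × 146.15 mg/mmol × 0.088 L = 29.195 mg
potassium nitrate: 0.0447 g per 100 mL × 88 mL ÷ 100 = 0.039336 g = 39.336 mg
sodium bicarbonate: 2.77 g/L × 0.088 L = 0.24376 g = 243.760 mg

carbenicillin 0.107 mL; L-glutamine 29.195 mg; potassium nitrate 39.336 mg; sodium bicarbonate 243.760 mg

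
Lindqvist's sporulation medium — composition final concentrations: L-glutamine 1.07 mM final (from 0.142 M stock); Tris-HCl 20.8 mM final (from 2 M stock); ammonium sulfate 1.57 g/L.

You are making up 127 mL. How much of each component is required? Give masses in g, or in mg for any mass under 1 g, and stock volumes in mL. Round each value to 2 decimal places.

Scale factor relative to 1 L: 0.127.
L-glutamine: V = C2·V2/C1 = 1.07 mM × 127 mL ÷ 142 mM = 0.96 mL
Tris-HCl: dilute stock: 20.8 mM × 127 mL ÷ 2000 mM = 1.32 mL
ammonium sulfate: 1.57 g/L × 0.127 L = 0.19939 g = 199.39 mg

L-glutamine 0.96 mL; Tris-HCl 1.32 mL; ammonium sulfate 199.39 mg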